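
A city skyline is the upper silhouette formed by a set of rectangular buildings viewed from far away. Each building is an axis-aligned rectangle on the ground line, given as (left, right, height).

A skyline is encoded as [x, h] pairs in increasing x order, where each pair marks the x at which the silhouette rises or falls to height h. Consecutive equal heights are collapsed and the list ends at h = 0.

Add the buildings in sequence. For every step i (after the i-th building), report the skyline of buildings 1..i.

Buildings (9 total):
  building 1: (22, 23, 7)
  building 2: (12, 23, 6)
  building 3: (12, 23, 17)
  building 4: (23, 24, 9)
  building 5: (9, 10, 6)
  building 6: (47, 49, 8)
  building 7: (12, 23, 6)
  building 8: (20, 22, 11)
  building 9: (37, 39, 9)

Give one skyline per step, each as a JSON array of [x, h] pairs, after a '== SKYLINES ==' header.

== SKYLINES ==
[[22,7],[23,0]]
[[12,6],[22,7],[23,0]]
[[12,17],[23,0]]
[[12,17],[23,9],[24,0]]
[[9,6],[10,0],[12,17],[23,9],[24,0]]
[[9,6],[10,0],[12,17],[23,9],[24,0],[47,8],[49,0]]
[[9,6],[10,0],[12,17],[23,9],[24,0],[47,8],[49,0]]
[[9,6],[10,0],[12,17],[23,9],[24,0],[47,8],[49,0]]
[[9,6],[10,0],[12,17],[23,9],[24,0],[37,9],[39,0],[47,8],[49,0]]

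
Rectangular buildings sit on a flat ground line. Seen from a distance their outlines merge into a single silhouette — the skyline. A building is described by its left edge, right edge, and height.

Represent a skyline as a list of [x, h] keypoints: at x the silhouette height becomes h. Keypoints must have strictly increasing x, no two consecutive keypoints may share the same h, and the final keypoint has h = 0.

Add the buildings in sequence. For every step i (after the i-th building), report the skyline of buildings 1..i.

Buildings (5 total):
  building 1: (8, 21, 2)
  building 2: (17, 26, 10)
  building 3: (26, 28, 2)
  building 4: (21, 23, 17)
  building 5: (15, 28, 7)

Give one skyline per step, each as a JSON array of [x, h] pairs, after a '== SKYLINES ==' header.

== SKYLINES ==
[[8,2],[21,0]]
[[8,2],[17,10],[26,0]]
[[8,2],[17,10],[26,2],[28,0]]
[[8,2],[17,10],[21,17],[23,10],[26,2],[28,0]]
[[8,2],[15,7],[17,10],[21,17],[23,10],[26,7],[28,0]]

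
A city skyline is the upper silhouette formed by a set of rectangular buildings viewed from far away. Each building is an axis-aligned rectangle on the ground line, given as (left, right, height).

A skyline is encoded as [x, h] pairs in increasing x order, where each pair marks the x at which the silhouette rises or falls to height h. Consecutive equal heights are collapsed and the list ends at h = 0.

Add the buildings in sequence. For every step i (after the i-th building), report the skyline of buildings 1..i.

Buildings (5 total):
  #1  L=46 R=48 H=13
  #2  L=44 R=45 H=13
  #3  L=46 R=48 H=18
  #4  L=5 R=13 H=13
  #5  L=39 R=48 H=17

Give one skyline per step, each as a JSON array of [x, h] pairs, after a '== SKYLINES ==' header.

== SKYLINES ==
[[46,13],[48,0]]
[[44,13],[45,0],[46,13],[48,0]]
[[44,13],[45,0],[46,18],[48,0]]
[[5,13],[13,0],[44,13],[45,0],[46,18],[48,0]]
[[5,13],[13,0],[39,17],[46,18],[48,0]]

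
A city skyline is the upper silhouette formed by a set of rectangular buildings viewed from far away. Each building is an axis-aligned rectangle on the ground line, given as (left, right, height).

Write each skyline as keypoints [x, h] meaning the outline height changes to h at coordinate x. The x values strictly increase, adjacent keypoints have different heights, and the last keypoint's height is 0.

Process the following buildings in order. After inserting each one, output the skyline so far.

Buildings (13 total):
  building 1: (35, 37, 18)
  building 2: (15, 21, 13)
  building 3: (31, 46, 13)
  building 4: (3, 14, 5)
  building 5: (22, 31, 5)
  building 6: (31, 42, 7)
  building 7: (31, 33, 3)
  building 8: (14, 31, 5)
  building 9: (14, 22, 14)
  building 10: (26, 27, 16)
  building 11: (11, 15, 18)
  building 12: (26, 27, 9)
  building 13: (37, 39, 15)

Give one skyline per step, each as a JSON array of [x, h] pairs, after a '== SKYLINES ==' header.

== SKYLINES ==
[[35,18],[37,0]]
[[15,13],[21,0],[35,18],[37,0]]
[[15,13],[21,0],[31,13],[35,18],[37,13],[46,0]]
[[3,5],[14,0],[15,13],[21,0],[31,13],[35,18],[37,13],[46,0]]
[[3,5],[14,0],[15,13],[21,0],[22,5],[31,13],[35,18],[37,13],[46,0]]
[[3,5],[14,0],[15,13],[21,0],[22,5],[31,13],[35,18],[37,13],[46,0]]
[[3,5],[14,0],[15,13],[21,0],[22,5],[31,13],[35,18],[37,13],[46,0]]
[[3,5],[15,13],[21,5],[31,13],[35,18],[37,13],[46,0]]
[[3,5],[14,14],[22,5],[31,13],[35,18],[37,13],[46,0]]
[[3,5],[14,14],[22,5],[26,16],[27,5],[31,13],[35,18],[37,13],[46,0]]
[[3,5],[11,18],[15,14],[22,5],[26,16],[27,5],[31,13],[35,18],[37,13],[46,0]]
[[3,5],[11,18],[15,14],[22,5],[26,16],[27,5],[31,13],[35,18],[37,13],[46,0]]
[[3,5],[11,18],[15,14],[22,5],[26,16],[27,5],[31,13],[35,18],[37,15],[39,13],[46,0]]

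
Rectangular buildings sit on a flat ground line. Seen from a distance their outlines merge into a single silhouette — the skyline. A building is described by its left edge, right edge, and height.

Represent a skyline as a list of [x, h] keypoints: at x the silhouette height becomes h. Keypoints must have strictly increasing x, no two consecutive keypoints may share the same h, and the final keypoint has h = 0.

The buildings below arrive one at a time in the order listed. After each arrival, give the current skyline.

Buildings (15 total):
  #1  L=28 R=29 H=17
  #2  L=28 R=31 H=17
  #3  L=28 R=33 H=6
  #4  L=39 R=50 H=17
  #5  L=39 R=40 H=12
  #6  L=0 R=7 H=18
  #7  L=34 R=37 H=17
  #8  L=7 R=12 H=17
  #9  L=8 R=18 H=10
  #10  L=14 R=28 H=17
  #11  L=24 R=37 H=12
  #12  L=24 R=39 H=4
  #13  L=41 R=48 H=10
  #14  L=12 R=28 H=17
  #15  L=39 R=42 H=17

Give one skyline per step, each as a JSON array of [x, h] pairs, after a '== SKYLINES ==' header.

== SKYLINES ==
[[28,17],[29,0]]
[[28,17],[31,0]]
[[28,17],[31,6],[33,0]]
[[28,17],[31,6],[33,0],[39,17],[50,0]]
[[28,17],[31,6],[33,0],[39,17],[50,0]]
[[0,18],[7,0],[28,17],[31,6],[33,0],[39,17],[50,0]]
[[0,18],[7,0],[28,17],[31,6],[33,0],[34,17],[37,0],[39,17],[50,0]]
[[0,18],[7,17],[12,0],[28,17],[31,6],[33,0],[34,17],[37,0],[39,17],[50,0]]
[[0,18],[7,17],[12,10],[18,0],[28,17],[31,6],[33,0],[34,17],[37,0],[39,17],[50,0]]
[[0,18],[7,17],[12,10],[14,17],[31,6],[33,0],[34,17],[37,0],[39,17],[50,0]]
[[0,18],[7,17],[12,10],[14,17],[31,12],[34,17],[37,0],[39,17],[50,0]]
[[0,18],[7,17],[12,10],[14,17],[31,12],[34,17],[37,4],[39,17],[50,0]]
[[0,18],[7,17],[12,10],[14,17],[31,12],[34,17],[37,4],[39,17],[50,0]]
[[0,18],[7,17],[31,12],[34,17],[37,4],[39,17],[50,0]]
[[0,18],[7,17],[31,12],[34,17],[37,4],[39,17],[50,0]]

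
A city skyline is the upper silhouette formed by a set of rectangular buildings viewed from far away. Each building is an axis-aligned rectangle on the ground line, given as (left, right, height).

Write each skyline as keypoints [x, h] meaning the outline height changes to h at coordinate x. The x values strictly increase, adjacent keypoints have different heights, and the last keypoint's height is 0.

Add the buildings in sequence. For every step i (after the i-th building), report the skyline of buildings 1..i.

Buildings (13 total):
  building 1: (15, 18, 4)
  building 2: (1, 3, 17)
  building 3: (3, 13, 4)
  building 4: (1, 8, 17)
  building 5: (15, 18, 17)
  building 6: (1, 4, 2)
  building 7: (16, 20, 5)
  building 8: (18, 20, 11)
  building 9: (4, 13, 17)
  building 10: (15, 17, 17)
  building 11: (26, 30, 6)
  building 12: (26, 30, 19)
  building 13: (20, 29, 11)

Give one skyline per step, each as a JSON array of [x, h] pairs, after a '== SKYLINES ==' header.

== SKYLINES ==
[[15,4],[18,0]]
[[1,17],[3,0],[15,4],[18,0]]
[[1,17],[3,4],[13,0],[15,4],[18,0]]
[[1,17],[8,4],[13,0],[15,4],[18,0]]
[[1,17],[8,4],[13,0],[15,17],[18,0]]
[[1,17],[8,4],[13,0],[15,17],[18,0]]
[[1,17],[8,4],[13,0],[15,17],[18,5],[20,0]]
[[1,17],[8,4],[13,0],[15,17],[18,11],[20,0]]
[[1,17],[13,0],[15,17],[18,11],[20,0]]
[[1,17],[13,0],[15,17],[18,11],[20,0]]
[[1,17],[13,0],[15,17],[18,11],[20,0],[26,6],[30,0]]
[[1,17],[13,0],[15,17],[18,11],[20,0],[26,19],[30,0]]
[[1,17],[13,0],[15,17],[18,11],[26,19],[30,0]]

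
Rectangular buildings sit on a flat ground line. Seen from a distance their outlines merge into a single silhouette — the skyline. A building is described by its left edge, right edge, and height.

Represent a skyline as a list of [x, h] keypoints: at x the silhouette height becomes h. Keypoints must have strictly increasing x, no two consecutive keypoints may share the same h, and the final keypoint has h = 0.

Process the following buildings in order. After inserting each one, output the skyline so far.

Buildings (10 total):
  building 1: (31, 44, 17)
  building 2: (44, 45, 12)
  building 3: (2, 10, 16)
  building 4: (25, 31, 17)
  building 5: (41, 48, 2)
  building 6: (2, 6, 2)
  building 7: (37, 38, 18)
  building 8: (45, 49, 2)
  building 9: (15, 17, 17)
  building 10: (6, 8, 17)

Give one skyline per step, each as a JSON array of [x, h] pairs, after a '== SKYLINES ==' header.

== SKYLINES ==
[[31,17],[44,0]]
[[31,17],[44,12],[45,0]]
[[2,16],[10,0],[31,17],[44,12],[45,0]]
[[2,16],[10,0],[25,17],[44,12],[45,0]]
[[2,16],[10,0],[25,17],[44,12],[45,2],[48,0]]
[[2,16],[10,0],[25,17],[44,12],[45,2],[48,0]]
[[2,16],[10,0],[25,17],[37,18],[38,17],[44,12],[45,2],[48,0]]
[[2,16],[10,0],[25,17],[37,18],[38,17],[44,12],[45,2],[49,0]]
[[2,16],[10,0],[15,17],[17,0],[25,17],[37,18],[38,17],[44,12],[45,2],[49,0]]
[[2,16],[6,17],[8,16],[10,0],[15,17],[17,0],[25,17],[37,18],[38,17],[44,12],[45,2],[49,0]]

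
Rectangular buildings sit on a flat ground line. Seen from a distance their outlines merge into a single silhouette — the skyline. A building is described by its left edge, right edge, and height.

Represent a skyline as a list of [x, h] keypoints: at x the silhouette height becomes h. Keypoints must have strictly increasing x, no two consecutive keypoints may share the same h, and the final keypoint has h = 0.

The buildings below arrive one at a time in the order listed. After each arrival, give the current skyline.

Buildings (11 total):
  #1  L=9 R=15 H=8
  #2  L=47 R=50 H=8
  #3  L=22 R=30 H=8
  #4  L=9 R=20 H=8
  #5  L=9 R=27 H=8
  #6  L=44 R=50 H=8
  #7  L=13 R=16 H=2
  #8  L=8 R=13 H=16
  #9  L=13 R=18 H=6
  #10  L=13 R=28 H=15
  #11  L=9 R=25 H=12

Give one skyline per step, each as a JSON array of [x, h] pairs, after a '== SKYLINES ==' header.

== SKYLINES ==
[[9,8],[15,0]]
[[9,8],[15,0],[47,8],[50,0]]
[[9,8],[15,0],[22,8],[30,0],[47,8],[50,0]]
[[9,8],[20,0],[22,8],[30,0],[47,8],[50,0]]
[[9,8],[30,0],[47,8],[50,0]]
[[9,8],[30,0],[44,8],[50,0]]
[[9,8],[30,0],[44,8],[50,0]]
[[8,16],[13,8],[30,0],[44,8],[50,0]]
[[8,16],[13,8],[30,0],[44,8],[50,0]]
[[8,16],[13,15],[28,8],[30,0],[44,8],[50,0]]
[[8,16],[13,15],[28,8],[30,0],[44,8],[50,0]]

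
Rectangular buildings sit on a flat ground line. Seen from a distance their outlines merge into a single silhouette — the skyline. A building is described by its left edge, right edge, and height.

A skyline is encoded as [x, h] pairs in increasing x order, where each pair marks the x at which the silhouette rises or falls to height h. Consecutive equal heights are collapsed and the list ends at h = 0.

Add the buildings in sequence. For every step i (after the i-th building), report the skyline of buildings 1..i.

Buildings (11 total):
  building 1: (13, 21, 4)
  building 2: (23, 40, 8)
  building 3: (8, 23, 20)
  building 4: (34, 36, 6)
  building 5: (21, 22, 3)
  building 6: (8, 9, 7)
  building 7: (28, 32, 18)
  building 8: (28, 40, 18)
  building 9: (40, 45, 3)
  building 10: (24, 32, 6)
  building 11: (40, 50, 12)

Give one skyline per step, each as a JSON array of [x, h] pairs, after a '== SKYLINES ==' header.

== SKYLINES ==
[[13,4],[21,0]]
[[13,4],[21,0],[23,8],[40,0]]
[[8,20],[23,8],[40,0]]
[[8,20],[23,8],[40,0]]
[[8,20],[23,8],[40,0]]
[[8,20],[23,8],[40,0]]
[[8,20],[23,8],[28,18],[32,8],[40,0]]
[[8,20],[23,8],[28,18],[40,0]]
[[8,20],[23,8],[28,18],[40,3],[45,0]]
[[8,20],[23,8],[28,18],[40,3],[45,0]]
[[8,20],[23,8],[28,18],[40,12],[50,0]]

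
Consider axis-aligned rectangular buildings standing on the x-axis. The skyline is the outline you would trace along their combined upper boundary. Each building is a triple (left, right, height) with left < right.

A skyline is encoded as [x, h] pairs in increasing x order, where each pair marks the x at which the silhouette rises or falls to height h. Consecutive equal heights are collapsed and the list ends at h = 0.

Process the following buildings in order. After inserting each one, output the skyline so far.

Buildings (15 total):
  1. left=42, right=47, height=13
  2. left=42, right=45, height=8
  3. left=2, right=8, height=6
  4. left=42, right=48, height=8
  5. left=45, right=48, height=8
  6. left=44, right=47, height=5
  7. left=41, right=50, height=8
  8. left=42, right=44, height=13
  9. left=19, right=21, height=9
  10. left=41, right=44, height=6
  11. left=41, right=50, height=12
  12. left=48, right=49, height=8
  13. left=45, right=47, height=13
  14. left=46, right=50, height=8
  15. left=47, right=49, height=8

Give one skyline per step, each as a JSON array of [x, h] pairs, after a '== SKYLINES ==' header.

== SKYLINES ==
[[42,13],[47,0]]
[[42,13],[47,0]]
[[2,6],[8,0],[42,13],[47,0]]
[[2,6],[8,0],[42,13],[47,8],[48,0]]
[[2,6],[8,0],[42,13],[47,8],[48,0]]
[[2,6],[8,0],[42,13],[47,8],[48,0]]
[[2,6],[8,0],[41,8],[42,13],[47,8],[50,0]]
[[2,6],[8,0],[41,8],[42,13],[47,8],[50,0]]
[[2,6],[8,0],[19,9],[21,0],[41,8],[42,13],[47,8],[50,0]]
[[2,6],[8,0],[19,9],[21,0],[41,8],[42,13],[47,8],[50,0]]
[[2,6],[8,0],[19,9],[21,0],[41,12],[42,13],[47,12],[50,0]]
[[2,6],[8,0],[19,9],[21,0],[41,12],[42,13],[47,12],[50,0]]
[[2,6],[8,0],[19,9],[21,0],[41,12],[42,13],[47,12],[50,0]]
[[2,6],[8,0],[19,9],[21,0],[41,12],[42,13],[47,12],[50,0]]
[[2,6],[8,0],[19,9],[21,0],[41,12],[42,13],[47,12],[50,0]]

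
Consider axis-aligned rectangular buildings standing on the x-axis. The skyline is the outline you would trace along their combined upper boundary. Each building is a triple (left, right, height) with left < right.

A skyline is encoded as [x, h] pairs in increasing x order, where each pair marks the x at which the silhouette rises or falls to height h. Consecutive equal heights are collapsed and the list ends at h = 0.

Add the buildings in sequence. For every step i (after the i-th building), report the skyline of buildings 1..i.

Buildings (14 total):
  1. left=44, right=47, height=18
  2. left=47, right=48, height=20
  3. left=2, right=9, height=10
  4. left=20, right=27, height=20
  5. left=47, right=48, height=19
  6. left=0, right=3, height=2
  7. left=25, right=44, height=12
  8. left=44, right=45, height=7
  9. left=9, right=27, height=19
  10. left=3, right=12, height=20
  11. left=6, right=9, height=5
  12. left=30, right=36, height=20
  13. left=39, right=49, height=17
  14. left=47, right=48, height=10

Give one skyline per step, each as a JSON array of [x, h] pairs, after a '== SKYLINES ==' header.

== SKYLINES ==
[[44,18],[47,0]]
[[44,18],[47,20],[48,0]]
[[2,10],[9,0],[44,18],[47,20],[48,0]]
[[2,10],[9,0],[20,20],[27,0],[44,18],[47,20],[48,0]]
[[2,10],[9,0],[20,20],[27,0],[44,18],[47,20],[48,0]]
[[0,2],[2,10],[9,0],[20,20],[27,0],[44,18],[47,20],[48,0]]
[[0,2],[2,10],[9,0],[20,20],[27,12],[44,18],[47,20],[48,0]]
[[0,2],[2,10],[9,0],[20,20],[27,12],[44,18],[47,20],[48,0]]
[[0,2],[2,10],[9,19],[20,20],[27,12],[44,18],[47,20],[48,0]]
[[0,2],[2,10],[3,20],[12,19],[20,20],[27,12],[44,18],[47,20],[48,0]]
[[0,2],[2,10],[3,20],[12,19],[20,20],[27,12],[44,18],[47,20],[48,0]]
[[0,2],[2,10],[3,20],[12,19],[20,20],[27,12],[30,20],[36,12],[44,18],[47,20],[48,0]]
[[0,2],[2,10],[3,20],[12,19],[20,20],[27,12],[30,20],[36,12],[39,17],[44,18],[47,20],[48,17],[49,0]]
[[0,2],[2,10],[3,20],[12,19],[20,20],[27,12],[30,20],[36,12],[39,17],[44,18],[47,20],[48,17],[49,0]]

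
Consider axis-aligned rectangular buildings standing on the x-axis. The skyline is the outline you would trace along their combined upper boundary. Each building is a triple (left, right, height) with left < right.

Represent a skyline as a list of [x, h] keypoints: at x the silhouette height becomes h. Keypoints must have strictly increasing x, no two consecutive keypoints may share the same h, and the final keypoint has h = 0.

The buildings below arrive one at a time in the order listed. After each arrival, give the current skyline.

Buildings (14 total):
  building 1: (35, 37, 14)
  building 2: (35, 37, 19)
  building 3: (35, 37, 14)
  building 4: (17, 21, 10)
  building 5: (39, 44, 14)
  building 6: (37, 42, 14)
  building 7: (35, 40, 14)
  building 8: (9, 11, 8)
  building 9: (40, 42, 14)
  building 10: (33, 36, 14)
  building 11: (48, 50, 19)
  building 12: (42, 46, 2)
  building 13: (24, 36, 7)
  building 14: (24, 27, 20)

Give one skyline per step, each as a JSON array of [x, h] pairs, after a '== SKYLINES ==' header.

== SKYLINES ==
[[35,14],[37,0]]
[[35,19],[37,0]]
[[35,19],[37,0]]
[[17,10],[21,0],[35,19],[37,0]]
[[17,10],[21,0],[35,19],[37,0],[39,14],[44,0]]
[[17,10],[21,0],[35,19],[37,14],[44,0]]
[[17,10],[21,0],[35,19],[37,14],[44,0]]
[[9,8],[11,0],[17,10],[21,0],[35,19],[37,14],[44,0]]
[[9,8],[11,0],[17,10],[21,0],[35,19],[37,14],[44,0]]
[[9,8],[11,0],[17,10],[21,0],[33,14],[35,19],[37,14],[44,0]]
[[9,8],[11,0],[17,10],[21,0],[33,14],[35,19],[37,14],[44,0],[48,19],[50,0]]
[[9,8],[11,0],[17,10],[21,0],[33,14],[35,19],[37,14],[44,2],[46,0],[48,19],[50,0]]
[[9,8],[11,0],[17,10],[21,0],[24,7],[33,14],[35,19],[37,14],[44,2],[46,0],[48,19],[50,0]]
[[9,8],[11,0],[17,10],[21,0],[24,20],[27,7],[33,14],[35,19],[37,14],[44,2],[46,0],[48,19],[50,0]]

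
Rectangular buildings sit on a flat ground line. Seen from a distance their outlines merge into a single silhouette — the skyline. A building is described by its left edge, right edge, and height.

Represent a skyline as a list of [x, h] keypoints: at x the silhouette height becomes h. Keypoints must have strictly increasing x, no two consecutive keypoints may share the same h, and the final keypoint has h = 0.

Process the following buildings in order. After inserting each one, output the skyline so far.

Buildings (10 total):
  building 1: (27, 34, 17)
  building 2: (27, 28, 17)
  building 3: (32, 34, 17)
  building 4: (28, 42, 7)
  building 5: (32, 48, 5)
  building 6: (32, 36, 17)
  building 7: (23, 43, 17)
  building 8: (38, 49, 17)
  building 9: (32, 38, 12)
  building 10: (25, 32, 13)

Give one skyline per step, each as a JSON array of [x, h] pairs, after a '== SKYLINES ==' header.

== SKYLINES ==
[[27,17],[34,0]]
[[27,17],[34,0]]
[[27,17],[34,0]]
[[27,17],[34,7],[42,0]]
[[27,17],[34,7],[42,5],[48,0]]
[[27,17],[36,7],[42,5],[48,0]]
[[23,17],[43,5],[48,0]]
[[23,17],[49,0]]
[[23,17],[49,0]]
[[23,17],[49,0]]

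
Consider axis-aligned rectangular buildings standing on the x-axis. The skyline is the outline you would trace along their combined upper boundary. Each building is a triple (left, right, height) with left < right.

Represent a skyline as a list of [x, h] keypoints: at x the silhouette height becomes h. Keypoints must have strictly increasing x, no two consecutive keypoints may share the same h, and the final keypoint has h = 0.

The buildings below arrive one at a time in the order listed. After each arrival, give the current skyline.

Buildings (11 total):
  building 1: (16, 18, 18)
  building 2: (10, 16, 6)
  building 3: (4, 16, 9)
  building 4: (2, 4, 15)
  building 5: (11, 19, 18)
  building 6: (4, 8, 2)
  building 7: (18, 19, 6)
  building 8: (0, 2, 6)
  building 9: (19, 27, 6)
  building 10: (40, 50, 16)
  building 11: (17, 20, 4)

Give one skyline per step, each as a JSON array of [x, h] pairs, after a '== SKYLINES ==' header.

== SKYLINES ==
[[16,18],[18,0]]
[[10,6],[16,18],[18,0]]
[[4,9],[16,18],[18,0]]
[[2,15],[4,9],[16,18],[18,0]]
[[2,15],[4,9],[11,18],[19,0]]
[[2,15],[4,9],[11,18],[19,0]]
[[2,15],[4,9],[11,18],[19,0]]
[[0,6],[2,15],[4,9],[11,18],[19,0]]
[[0,6],[2,15],[4,9],[11,18],[19,6],[27,0]]
[[0,6],[2,15],[4,9],[11,18],[19,6],[27,0],[40,16],[50,0]]
[[0,6],[2,15],[4,9],[11,18],[19,6],[27,0],[40,16],[50,0]]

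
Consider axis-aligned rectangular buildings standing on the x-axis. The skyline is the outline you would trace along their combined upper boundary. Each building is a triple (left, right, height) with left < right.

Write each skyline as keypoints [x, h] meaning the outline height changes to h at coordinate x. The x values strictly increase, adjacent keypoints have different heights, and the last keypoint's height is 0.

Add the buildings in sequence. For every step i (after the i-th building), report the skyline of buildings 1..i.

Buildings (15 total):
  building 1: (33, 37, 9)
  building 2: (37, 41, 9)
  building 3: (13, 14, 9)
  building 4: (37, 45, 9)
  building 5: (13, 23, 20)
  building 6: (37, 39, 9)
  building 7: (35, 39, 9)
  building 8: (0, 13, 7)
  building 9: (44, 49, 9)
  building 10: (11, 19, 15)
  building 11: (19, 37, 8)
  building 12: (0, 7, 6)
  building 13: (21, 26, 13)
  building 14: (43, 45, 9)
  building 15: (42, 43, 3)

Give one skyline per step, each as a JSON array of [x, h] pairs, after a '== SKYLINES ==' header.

== SKYLINES ==
[[33,9],[37,0]]
[[33,9],[41,0]]
[[13,9],[14,0],[33,9],[41,0]]
[[13,9],[14,0],[33,9],[45,0]]
[[13,20],[23,0],[33,9],[45,0]]
[[13,20],[23,0],[33,9],[45,0]]
[[13,20],[23,0],[33,9],[45,0]]
[[0,7],[13,20],[23,0],[33,9],[45,0]]
[[0,7],[13,20],[23,0],[33,9],[49,0]]
[[0,7],[11,15],[13,20],[23,0],[33,9],[49,0]]
[[0,7],[11,15],[13,20],[23,8],[33,9],[49,0]]
[[0,7],[11,15],[13,20],[23,8],[33,9],[49,0]]
[[0,7],[11,15],[13,20],[23,13],[26,8],[33,9],[49,0]]
[[0,7],[11,15],[13,20],[23,13],[26,8],[33,9],[49,0]]
[[0,7],[11,15],[13,20],[23,13],[26,8],[33,9],[49,0]]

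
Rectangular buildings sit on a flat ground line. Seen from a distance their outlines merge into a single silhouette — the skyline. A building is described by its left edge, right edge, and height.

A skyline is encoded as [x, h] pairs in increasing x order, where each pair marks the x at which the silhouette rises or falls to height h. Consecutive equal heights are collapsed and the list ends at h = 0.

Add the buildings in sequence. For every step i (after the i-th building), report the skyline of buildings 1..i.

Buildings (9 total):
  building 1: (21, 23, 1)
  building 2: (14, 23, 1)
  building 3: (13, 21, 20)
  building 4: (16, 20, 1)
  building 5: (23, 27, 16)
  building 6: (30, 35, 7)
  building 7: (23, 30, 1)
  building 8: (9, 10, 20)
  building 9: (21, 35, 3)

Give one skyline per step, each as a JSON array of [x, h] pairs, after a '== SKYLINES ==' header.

== SKYLINES ==
[[21,1],[23,0]]
[[14,1],[23,0]]
[[13,20],[21,1],[23,0]]
[[13,20],[21,1],[23,0]]
[[13,20],[21,1],[23,16],[27,0]]
[[13,20],[21,1],[23,16],[27,0],[30,7],[35,0]]
[[13,20],[21,1],[23,16],[27,1],[30,7],[35,0]]
[[9,20],[10,0],[13,20],[21,1],[23,16],[27,1],[30,7],[35,0]]
[[9,20],[10,0],[13,20],[21,3],[23,16],[27,3],[30,7],[35,0]]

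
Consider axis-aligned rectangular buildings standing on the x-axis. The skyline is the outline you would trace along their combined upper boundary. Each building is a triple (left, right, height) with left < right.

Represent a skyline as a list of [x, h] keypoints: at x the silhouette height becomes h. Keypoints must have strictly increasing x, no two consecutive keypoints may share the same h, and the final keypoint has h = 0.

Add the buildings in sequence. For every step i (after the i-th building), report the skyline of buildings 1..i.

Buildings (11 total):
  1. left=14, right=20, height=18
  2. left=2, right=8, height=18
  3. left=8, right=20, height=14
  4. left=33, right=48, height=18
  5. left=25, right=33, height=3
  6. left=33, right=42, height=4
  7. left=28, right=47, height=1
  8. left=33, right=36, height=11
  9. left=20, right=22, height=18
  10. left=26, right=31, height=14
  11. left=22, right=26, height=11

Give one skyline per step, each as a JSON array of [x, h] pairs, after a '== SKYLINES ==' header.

== SKYLINES ==
[[14,18],[20,0]]
[[2,18],[8,0],[14,18],[20,0]]
[[2,18],[8,14],[14,18],[20,0]]
[[2,18],[8,14],[14,18],[20,0],[33,18],[48,0]]
[[2,18],[8,14],[14,18],[20,0],[25,3],[33,18],[48,0]]
[[2,18],[8,14],[14,18],[20,0],[25,3],[33,18],[48,0]]
[[2,18],[8,14],[14,18],[20,0],[25,3],[33,18],[48,0]]
[[2,18],[8,14],[14,18],[20,0],[25,3],[33,18],[48,0]]
[[2,18],[8,14],[14,18],[22,0],[25,3],[33,18],[48,0]]
[[2,18],[8,14],[14,18],[22,0],[25,3],[26,14],[31,3],[33,18],[48,0]]
[[2,18],[8,14],[14,18],[22,11],[26,14],[31,3],[33,18],[48,0]]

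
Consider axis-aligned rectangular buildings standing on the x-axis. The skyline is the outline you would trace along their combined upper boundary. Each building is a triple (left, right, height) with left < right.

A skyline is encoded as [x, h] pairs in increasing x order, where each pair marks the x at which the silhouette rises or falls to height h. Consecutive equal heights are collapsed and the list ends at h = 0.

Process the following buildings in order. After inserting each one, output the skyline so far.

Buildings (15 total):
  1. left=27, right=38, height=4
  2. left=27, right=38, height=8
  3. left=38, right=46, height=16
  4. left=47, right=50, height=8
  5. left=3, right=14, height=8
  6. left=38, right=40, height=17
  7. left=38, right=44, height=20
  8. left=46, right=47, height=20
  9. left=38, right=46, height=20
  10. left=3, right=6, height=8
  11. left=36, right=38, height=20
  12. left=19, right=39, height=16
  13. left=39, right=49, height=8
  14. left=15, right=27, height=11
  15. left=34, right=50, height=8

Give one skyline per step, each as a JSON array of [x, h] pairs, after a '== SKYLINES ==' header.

== SKYLINES ==
[[27,4],[38,0]]
[[27,8],[38,0]]
[[27,8],[38,16],[46,0]]
[[27,8],[38,16],[46,0],[47,8],[50,0]]
[[3,8],[14,0],[27,8],[38,16],[46,0],[47,8],[50,0]]
[[3,8],[14,0],[27,8],[38,17],[40,16],[46,0],[47,8],[50,0]]
[[3,8],[14,0],[27,8],[38,20],[44,16],[46,0],[47,8],[50,0]]
[[3,8],[14,0],[27,8],[38,20],[44,16],[46,20],[47,8],[50,0]]
[[3,8],[14,0],[27,8],[38,20],[47,8],[50,0]]
[[3,8],[14,0],[27,8],[38,20],[47,8],[50,0]]
[[3,8],[14,0],[27,8],[36,20],[47,8],[50,0]]
[[3,8],[14,0],[19,16],[36,20],[47,8],[50,0]]
[[3,8],[14,0],[19,16],[36,20],[47,8],[50,0]]
[[3,8],[14,0],[15,11],[19,16],[36,20],[47,8],[50,0]]
[[3,8],[14,0],[15,11],[19,16],[36,20],[47,8],[50,0]]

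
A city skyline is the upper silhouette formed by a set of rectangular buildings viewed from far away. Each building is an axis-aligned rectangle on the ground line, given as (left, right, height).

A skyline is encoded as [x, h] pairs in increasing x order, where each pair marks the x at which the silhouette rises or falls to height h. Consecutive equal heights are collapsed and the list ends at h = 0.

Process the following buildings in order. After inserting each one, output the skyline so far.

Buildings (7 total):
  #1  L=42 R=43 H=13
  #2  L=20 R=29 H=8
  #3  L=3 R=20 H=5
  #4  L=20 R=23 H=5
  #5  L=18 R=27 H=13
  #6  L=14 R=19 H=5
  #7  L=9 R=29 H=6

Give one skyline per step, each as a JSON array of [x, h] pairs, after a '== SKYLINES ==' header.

== SKYLINES ==
[[42,13],[43,0]]
[[20,8],[29,0],[42,13],[43,0]]
[[3,5],[20,8],[29,0],[42,13],[43,0]]
[[3,5],[20,8],[29,0],[42,13],[43,0]]
[[3,5],[18,13],[27,8],[29,0],[42,13],[43,0]]
[[3,5],[18,13],[27,8],[29,0],[42,13],[43,0]]
[[3,5],[9,6],[18,13],[27,8],[29,0],[42,13],[43,0]]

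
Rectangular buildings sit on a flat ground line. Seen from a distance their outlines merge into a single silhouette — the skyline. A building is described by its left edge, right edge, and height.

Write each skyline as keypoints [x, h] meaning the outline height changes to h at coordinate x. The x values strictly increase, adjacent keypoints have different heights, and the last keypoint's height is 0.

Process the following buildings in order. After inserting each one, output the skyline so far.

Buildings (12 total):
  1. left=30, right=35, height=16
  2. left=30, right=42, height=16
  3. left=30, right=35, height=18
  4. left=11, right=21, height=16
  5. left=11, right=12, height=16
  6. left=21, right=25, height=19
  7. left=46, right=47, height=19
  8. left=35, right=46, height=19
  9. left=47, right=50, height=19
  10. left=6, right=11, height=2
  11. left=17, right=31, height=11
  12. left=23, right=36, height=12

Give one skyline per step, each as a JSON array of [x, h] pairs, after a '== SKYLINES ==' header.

== SKYLINES ==
[[30,16],[35,0]]
[[30,16],[42,0]]
[[30,18],[35,16],[42,0]]
[[11,16],[21,0],[30,18],[35,16],[42,0]]
[[11,16],[21,0],[30,18],[35,16],[42,0]]
[[11,16],[21,19],[25,0],[30,18],[35,16],[42,0]]
[[11,16],[21,19],[25,0],[30,18],[35,16],[42,0],[46,19],[47,0]]
[[11,16],[21,19],[25,0],[30,18],[35,19],[47,0]]
[[11,16],[21,19],[25,0],[30,18],[35,19],[50,0]]
[[6,2],[11,16],[21,19],[25,0],[30,18],[35,19],[50,0]]
[[6,2],[11,16],[21,19],[25,11],[30,18],[35,19],[50,0]]
[[6,2],[11,16],[21,19],[25,12],[30,18],[35,19],[50,0]]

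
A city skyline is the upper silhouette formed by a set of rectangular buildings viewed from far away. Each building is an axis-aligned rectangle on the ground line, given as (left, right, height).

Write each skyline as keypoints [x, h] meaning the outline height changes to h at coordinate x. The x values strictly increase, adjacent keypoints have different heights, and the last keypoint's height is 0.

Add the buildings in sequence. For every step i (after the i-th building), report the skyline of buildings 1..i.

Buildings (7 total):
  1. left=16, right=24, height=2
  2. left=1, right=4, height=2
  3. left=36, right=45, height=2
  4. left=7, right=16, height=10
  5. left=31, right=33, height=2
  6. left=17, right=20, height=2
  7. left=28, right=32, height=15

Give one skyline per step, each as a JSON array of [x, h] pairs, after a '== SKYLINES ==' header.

== SKYLINES ==
[[16,2],[24,0]]
[[1,2],[4,0],[16,2],[24,0]]
[[1,2],[4,0],[16,2],[24,0],[36,2],[45,0]]
[[1,2],[4,0],[7,10],[16,2],[24,0],[36,2],[45,0]]
[[1,2],[4,0],[7,10],[16,2],[24,0],[31,2],[33,0],[36,2],[45,0]]
[[1,2],[4,0],[7,10],[16,2],[24,0],[31,2],[33,0],[36,2],[45,0]]
[[1,2],[4,0],[7,10],[16,2],[24,0],[28,15],[32,2],[33,0],[36,2],[45,0]]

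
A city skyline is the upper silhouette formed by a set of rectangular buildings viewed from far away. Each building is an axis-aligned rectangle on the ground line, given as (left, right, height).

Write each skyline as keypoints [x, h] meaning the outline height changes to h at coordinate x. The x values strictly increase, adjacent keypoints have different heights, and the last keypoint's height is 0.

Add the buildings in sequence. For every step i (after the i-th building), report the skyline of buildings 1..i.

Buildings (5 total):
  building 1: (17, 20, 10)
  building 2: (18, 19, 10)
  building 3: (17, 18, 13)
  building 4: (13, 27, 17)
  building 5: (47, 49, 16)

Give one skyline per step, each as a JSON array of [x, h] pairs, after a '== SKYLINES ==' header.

== SKYLINES ==
[[17,10],[20,0]]
[[17,10],[20,0]]
[[17,13],[18,10],[20,0]]
[[13,17],[27,0]]
[[13,17],[27,0],[47,16],[49,0]]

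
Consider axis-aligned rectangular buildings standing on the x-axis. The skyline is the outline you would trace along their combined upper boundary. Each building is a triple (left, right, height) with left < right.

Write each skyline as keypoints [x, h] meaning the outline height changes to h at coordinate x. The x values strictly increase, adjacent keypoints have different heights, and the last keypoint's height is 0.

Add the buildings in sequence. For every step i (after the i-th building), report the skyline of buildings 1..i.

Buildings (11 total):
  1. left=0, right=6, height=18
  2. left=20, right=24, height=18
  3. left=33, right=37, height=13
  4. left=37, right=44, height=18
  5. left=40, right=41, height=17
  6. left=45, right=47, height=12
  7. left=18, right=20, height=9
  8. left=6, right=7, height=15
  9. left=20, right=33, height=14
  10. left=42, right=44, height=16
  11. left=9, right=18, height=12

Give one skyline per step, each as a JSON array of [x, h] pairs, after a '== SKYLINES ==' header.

== SKYLINES ==
[[0,18],[6,0]]
[[0,18],[6,0],[20,18],[24,0]]
[[0,18],[6,0],[20,18],[24,0],[33,13],[37,0]]
[[0,18],[6,0],[20,18],[24,0],[33,13],[37,18],[44,0]]
[[0,18],[6,0],[20,18],[24,0],[33,13],[37,18],[44,0]]
[[0,18],[6,0],[20,18],[24,0],[33,13],[37,18],[44,0],[45,12],[47,0]]
[[0,18],[6,0],[18,9],[20,18],[24,0],[33,13],[37,18],[44,0],[45,12],[47,0]]
[[0,18],[6,15],[7,0],[18,9],[20,18],[24,0],[33,13],[37,18],[44,0],[45,12],[47,0]]
[[0,18],[6,15],[7,0],[18,9],[20,18],[24,14],[33,13],[37,18],[44,0],[45,12],[47,0]]
[[0,18],[6,15],[7,0],[18,9],[20,18],[24,14],[33,13],[37,18],[44,0],[45,12],[47,0]]
[[0,18],[6,15],[7,0],[9,12],[18,9],[20,18],[24,14],[33,13],[37,18],[44,0],[45,12],[47,0]]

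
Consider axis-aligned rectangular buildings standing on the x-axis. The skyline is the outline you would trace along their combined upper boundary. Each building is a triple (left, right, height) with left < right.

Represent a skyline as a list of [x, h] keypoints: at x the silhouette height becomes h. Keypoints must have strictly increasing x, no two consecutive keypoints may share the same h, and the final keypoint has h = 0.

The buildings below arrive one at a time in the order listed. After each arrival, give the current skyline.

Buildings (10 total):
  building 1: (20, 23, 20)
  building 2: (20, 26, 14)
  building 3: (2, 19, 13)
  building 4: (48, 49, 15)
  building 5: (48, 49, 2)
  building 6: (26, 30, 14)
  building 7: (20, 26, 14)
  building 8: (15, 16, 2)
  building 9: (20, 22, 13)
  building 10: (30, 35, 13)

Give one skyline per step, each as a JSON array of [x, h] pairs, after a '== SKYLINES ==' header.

== SKYLINES ==
[[20,20],[23,0]]
[[20,20],[23,14],[26,0]]
[[2,13],[19,0],[20,20],[23,14],[26,0]]
[[2,13],[19,0],[20,20],[23,14],[26,0],[48,15],[49,0]]
[[2,13],[19,0],[20,20],[23,14],[26,0],[48,15],[49,0]]
[[2,13],[19,0],[20,20],[23,14],[30,0],[48,15],[49,0]]
[[2,13],[19,0],[20,20],[23,14],[30,0],[48,15],[49,0]]
[[2,13],[19,0],[20,20],[23,14],[30,0],[48,15],[49,0]]
[[2,13],[19,0],[20,20],[23,14],[30,0],[48,15],[49,0]]
[[2,13],[19,0],[20,20],[23,14],[30,13],[35,0],[48,15],[49,0]]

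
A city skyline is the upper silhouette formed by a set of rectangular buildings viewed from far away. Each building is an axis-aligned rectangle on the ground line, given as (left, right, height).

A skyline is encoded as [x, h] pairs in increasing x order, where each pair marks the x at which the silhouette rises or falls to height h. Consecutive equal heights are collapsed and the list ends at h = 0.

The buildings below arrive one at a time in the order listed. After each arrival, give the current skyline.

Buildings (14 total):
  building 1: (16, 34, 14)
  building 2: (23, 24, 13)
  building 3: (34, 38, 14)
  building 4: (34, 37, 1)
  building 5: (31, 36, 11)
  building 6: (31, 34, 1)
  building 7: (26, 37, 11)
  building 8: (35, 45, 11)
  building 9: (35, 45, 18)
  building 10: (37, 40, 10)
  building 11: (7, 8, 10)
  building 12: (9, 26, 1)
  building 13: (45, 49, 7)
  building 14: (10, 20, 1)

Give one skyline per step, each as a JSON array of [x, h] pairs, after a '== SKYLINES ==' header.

== SKYLINES ==
[[16,14],[34,0]]
[[16,14],[34,0]]
[[16,14],[38,0]]
[[16,14],[38,0]]
[[16,14],[38,0]]
[[16,14],[38,0]]
[[16,14],[38,0]]
[[16,14],[38,11],[45,0]]
[[16,14],[35,18],[45,0]]
[[16,14],[35,18],[45,0]]
[[7,10],[8,0],[16,14],[35,18],[45,0]]
[[7,10],[8,0],[9,1],[16,14],[35,18],[45,0]]
[[7,10],[8,0],[9,1],[16,14],[35,18],[45,7],[49,0]]
[[7,10],[8,0],[9,1],[16,14],[35,18],[45,7],[49,0]]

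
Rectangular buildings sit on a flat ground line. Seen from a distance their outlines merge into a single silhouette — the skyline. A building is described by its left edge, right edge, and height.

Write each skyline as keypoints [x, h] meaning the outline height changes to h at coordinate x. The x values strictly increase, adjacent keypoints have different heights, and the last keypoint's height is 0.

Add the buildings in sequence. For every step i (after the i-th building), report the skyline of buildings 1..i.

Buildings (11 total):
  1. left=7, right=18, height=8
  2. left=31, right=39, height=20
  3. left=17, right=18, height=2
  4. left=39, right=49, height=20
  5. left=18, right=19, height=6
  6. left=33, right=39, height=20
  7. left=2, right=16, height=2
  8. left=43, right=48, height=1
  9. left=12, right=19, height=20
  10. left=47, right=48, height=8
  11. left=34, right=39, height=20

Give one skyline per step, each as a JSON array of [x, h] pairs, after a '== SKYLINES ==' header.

== SKYLINES ==
[[7,8],[18,0]]
[[7,8],[18,0],[31,20],[39,0]]
[[7,8],[18,0],[31,20],[39,0]]
[[7,8],[18,0],[31,20],[49,0]]
[[7,8],[18,6],[19,0],[31,20],[49,0]]
[[7,8],[18,6],[19,0],[31,20],[49,0]]
[[2,2],[7,8],[18,6],[19,0],[31,20],[49,0]]
[[2,2],[7,8],[18,6],[19,0],[31,20],[49,0]]
[[2,2],[7,8],[12,20],[19,0],[31,20],[49,0]]
[[2,2],[7,8],[12,20],[19,0],[31,20],[49,0]]
[[2,2],[7,8],[12,20],[19,0],[31,20],[49,0]]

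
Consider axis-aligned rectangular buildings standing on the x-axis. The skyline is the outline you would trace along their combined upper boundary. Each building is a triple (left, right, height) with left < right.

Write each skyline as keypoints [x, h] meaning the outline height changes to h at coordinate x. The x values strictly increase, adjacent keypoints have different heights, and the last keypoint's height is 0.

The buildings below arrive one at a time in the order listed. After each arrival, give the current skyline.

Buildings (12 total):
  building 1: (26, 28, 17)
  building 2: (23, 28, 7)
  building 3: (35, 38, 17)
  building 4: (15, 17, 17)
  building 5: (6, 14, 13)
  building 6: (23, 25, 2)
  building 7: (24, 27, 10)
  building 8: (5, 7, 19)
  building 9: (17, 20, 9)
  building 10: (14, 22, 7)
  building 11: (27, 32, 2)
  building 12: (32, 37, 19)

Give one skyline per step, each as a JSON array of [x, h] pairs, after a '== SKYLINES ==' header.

== SKYLINES ==
[[26,17],[28,0]]
[[23,7],[26,17],[28,0]]
[[23,7],[26,17],[28,0],[35,17],[38,0]]
[[15,17],[17,0],[23,7],[26,17],[28,0],[35,17],[38,0]]
[[6,13],[14,0],[15,17],[17,0],[23,7],[26,17],[28,0],[35,17],[38,0]]
[[6,13],[14,0],[15,17],[17,0],[23,7],[26,17],[28,0],[35,17],[38,0]]
[[6,13],[14,0],[15,17],[17,0],[23,7],[24,10],[26,17],[28,0],[35,17],[38,0]]
[[5,19],[7,13],[14,0],[15,17],[17,0],[23,7],[24,10],[26,17],[28,0],[35,17],[38,0]]
[[5,19],[7,13],[14,0],[15,17],[17,9],[20,0],[23,7],[24,10],[26,17],[28,0],[35,17],[38,0]]
[[5,19],[7,13],[14,7],[15,17],[17,9],[20,7],[22,0],[23,7],[24,10],[26,17],[28,0],[35,17],[38,0]]
[[5,19],[7,13],[14,7],[15,17],[17,9],[20,7],[22,0],[23,7],[24,10],[26,17],[28,2],[32,0],[35,17],[38,0]]
[[5,19],[7,13],[14,7],[15,17],[17,9],[20,7],[22,0],[23,7],[24,10],[26,17],[28,2],[32,19],[37,17],[38,0]]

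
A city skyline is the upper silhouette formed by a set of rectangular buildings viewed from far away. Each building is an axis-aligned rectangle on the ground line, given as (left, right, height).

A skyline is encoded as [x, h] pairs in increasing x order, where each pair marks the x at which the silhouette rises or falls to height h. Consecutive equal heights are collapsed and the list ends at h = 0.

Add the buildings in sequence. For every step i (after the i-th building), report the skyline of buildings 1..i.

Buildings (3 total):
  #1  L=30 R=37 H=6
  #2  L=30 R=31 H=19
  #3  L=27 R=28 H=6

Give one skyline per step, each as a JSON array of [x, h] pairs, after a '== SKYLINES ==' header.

== SKYLINES ==
[[30,6],[37,0]]
[[30,19],[31,6],[37,0]]
[[27,6],[28,0],[30,19],[31,6],[37,0]]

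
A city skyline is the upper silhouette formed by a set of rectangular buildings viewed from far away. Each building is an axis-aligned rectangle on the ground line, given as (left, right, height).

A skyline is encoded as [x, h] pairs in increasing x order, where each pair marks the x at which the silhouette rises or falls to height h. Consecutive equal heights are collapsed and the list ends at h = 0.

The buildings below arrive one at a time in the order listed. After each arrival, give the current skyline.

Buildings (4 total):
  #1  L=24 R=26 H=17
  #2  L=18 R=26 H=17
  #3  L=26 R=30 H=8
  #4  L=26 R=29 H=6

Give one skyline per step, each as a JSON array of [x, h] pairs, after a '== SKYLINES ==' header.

== SKYLINES ==
[[24,17],[26,0]]
[[18,17],[26,0]]
[[18,17],[26,8],[30,0]]
[[18,17],[26,8],[30,0]]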